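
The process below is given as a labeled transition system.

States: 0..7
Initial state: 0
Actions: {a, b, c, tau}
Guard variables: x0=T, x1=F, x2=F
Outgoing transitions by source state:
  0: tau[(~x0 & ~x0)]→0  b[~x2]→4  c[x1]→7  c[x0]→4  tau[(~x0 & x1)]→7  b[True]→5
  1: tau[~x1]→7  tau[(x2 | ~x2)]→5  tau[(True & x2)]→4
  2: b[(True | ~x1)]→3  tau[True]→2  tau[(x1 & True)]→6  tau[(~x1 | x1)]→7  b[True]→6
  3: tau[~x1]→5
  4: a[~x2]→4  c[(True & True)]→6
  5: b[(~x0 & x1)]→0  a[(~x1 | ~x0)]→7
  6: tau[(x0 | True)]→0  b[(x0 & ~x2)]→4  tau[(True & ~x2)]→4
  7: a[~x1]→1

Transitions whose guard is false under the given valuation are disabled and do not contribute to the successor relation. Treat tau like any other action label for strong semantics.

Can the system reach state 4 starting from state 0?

Answer: REACHABLE

Working:
Guard filter leaves 17 enabled edge(s).
Layer 0: {0}
Layer 1: {4,5}  total {0,4,5}
Layer 2: {6,7}  total {0,4,5,6,7}
Layer 3: {1}  total {0,1,4,5,6,7}
R = {0,1,4,5,6,7}
trace reaching 4: b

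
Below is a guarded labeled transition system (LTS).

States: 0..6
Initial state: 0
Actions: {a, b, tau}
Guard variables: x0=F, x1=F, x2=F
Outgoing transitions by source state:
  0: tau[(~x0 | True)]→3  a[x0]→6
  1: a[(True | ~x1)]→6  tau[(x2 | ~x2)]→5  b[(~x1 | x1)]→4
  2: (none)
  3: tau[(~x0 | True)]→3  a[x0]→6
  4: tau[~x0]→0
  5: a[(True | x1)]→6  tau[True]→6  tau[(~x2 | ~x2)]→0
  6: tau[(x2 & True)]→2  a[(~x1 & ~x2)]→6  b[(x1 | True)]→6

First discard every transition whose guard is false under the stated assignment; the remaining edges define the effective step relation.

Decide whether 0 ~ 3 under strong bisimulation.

Compute ~ classes (split until stable):
  round 0: {{0,1,2,3,4,5,6}}
  round 1: {{0,3,4},{1},{2},{5},{6}}
stable after 2 split(s): 5 block(s)
[0]={0,3,4}  [3]={0,3,4}

Answer: BISIMILAR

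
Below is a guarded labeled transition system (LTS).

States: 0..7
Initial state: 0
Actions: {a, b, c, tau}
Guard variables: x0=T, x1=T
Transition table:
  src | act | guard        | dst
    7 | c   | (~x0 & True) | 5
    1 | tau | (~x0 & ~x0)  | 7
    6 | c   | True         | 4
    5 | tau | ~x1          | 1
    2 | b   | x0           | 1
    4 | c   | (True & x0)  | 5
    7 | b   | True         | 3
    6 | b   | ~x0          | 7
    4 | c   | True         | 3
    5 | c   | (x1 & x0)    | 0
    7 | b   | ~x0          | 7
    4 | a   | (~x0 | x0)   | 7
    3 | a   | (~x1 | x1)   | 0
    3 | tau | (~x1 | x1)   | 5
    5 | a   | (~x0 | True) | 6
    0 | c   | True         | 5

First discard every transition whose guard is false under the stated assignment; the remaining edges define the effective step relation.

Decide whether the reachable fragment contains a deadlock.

Answer: DEADLOCK-FREE

Analysis:
R = {0,3,4,5,6,7}
  0: c→5  [deg 1]
  3: a→0  tau→5  [deg 2]
  4: a→7  c→3  c→5  [deg 3]
  5: a→6  c→0  [deg 2]
  6: c→4  [deg 1]
  7: b→3  [deg 1]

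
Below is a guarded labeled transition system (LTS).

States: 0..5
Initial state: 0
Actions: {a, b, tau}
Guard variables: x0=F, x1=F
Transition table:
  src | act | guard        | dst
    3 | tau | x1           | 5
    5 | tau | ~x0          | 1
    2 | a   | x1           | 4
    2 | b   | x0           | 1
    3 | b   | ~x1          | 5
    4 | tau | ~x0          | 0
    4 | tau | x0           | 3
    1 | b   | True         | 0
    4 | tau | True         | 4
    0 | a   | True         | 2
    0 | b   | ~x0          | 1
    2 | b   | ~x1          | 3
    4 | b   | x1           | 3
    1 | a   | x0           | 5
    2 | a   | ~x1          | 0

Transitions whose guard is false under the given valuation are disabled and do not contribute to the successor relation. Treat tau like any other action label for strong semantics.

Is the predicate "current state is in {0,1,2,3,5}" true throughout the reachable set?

Answer: INVARIANT HOLDS

Trace:
Inv-set: {0,1,2,3,5}
Reach set: {0,1,2,3,5}
  0: safe
  1: safe
  2: safe
  3: safe
  5: safe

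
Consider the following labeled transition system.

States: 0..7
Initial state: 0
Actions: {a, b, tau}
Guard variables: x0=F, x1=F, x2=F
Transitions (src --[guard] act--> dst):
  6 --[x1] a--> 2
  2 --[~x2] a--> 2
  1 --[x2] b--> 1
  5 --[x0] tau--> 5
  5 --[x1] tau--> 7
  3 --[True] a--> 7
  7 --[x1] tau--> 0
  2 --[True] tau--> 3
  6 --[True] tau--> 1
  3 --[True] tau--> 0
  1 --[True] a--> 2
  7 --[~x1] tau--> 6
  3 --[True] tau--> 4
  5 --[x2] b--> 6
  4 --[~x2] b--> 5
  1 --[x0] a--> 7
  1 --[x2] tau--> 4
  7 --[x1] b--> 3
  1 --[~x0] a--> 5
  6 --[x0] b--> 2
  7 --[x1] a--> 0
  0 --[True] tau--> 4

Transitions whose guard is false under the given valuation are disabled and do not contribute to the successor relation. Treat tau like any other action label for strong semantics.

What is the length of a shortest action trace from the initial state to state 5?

BFS to 5:
  Layer 0: {0}
  Layer 1: {4}
  Layer 2: {5}
5 enters at depth 2; path tau·b

Answer: 2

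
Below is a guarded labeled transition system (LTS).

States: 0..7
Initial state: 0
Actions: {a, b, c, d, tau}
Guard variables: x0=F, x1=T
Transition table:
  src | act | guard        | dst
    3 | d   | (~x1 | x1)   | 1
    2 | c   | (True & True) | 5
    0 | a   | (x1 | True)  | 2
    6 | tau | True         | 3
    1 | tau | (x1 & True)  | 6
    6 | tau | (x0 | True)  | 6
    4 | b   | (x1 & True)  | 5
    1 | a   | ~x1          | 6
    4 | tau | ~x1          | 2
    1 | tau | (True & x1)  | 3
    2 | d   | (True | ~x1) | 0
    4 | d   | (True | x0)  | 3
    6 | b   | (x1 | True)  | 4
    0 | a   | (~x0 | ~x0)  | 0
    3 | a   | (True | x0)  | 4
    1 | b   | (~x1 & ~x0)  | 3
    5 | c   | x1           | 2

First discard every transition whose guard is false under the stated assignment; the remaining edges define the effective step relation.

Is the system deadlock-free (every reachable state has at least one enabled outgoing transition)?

Answer: DEADLOCK-FREE

Trace:
Reachable = {0,2,5}
  0: a→0  a→2  [2 exit(s)]
  2: c→5  d→0  [2 exit(s)]
  5: c→2  [1 exit(s)]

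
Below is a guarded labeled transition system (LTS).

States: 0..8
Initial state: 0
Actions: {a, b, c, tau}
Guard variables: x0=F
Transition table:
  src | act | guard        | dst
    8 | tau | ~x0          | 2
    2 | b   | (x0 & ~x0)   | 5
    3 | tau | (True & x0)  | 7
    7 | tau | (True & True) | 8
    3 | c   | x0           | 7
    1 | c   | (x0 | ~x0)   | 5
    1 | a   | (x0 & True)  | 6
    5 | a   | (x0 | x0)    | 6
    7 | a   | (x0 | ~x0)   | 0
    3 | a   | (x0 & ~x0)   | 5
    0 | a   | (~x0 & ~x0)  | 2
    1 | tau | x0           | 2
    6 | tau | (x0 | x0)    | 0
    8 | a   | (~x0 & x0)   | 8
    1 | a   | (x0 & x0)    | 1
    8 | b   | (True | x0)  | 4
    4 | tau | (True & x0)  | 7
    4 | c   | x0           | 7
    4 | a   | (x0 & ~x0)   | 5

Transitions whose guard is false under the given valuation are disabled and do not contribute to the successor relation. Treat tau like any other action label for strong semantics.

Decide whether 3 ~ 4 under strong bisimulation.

Answer: BISIMILAR

Trace:
Compute ~ classes (split until stable):
  P[0] = {{0,1,2,3,4,5,6,7,8}}
  P[1] = {{0},{1},{2,3,4,5,6},{7},{8}}
5 equivalence class(es) (converged in 2)
[3]={2,3,4,5,6}  [4]={2,3,4,5,6}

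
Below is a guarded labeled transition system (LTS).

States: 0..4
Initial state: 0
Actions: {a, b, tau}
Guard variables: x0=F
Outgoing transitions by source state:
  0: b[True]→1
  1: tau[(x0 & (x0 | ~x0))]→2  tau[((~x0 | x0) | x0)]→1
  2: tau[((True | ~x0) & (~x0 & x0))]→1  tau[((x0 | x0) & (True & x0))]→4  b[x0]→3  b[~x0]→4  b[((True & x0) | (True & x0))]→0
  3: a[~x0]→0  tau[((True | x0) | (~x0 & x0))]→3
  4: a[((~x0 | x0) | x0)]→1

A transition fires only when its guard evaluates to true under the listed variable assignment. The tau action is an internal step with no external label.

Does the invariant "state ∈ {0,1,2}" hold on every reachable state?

Answer: INVARIANT HOLDS

Analysis:
Safe = {0,1,2}
Reachable = {0,1}
  0: safe
  1: safe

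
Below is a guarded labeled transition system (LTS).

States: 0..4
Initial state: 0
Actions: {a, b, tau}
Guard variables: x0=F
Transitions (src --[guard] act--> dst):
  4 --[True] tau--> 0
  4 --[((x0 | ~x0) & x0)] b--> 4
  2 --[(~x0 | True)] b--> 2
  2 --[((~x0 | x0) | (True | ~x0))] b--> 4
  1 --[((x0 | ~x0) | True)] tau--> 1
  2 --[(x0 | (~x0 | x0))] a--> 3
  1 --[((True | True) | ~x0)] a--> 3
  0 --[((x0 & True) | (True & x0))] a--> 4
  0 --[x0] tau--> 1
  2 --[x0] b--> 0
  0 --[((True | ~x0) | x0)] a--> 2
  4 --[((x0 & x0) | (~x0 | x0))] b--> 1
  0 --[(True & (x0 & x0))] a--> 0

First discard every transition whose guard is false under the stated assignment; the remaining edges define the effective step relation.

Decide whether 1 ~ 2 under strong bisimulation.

Answer: NOT BISIMILAR

Working:
Refine partition for ~:
  round 0: {{0,1,2,3,4}}
  round 1: {{0},{1},{2},{3},{4}}
Fixed point at round 2; 5 class(es).
1∈{1}, 2∈{2}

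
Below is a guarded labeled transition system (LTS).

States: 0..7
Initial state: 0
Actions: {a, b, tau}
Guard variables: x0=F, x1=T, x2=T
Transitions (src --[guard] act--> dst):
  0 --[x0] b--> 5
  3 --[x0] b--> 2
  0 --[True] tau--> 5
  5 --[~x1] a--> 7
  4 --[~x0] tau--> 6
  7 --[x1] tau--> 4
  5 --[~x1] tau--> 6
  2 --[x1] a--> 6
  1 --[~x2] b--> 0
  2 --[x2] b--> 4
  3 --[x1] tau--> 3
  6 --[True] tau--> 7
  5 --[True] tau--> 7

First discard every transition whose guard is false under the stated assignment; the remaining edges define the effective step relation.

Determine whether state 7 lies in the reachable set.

Answer: REACHABLE

Working:
Guard filter leaves 8 enabled edge(s).
L0 = {0}
L1 = {5}  cumulative {0,5}
L2 = {7}  cumulative {0,5,7}
L3 = {4}  cumulative {0,4,5,7}
L4 = {6}  cumulative {0,4,5,6,7}
Reachable = {0,4,5,6,7}
trace reaching 7: tau·tau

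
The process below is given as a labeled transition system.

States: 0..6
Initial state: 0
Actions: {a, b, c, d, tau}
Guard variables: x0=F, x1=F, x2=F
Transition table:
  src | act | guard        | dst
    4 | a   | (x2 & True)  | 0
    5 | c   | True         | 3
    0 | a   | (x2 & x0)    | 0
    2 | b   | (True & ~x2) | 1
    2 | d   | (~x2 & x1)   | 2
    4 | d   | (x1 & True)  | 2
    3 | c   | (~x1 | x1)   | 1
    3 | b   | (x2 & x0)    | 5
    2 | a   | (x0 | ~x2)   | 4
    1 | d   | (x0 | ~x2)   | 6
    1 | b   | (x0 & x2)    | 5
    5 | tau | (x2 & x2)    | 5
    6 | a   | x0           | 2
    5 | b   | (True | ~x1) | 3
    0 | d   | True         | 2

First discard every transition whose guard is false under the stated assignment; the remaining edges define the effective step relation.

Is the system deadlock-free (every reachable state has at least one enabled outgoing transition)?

Reachable = {0,1,2,4,6}
  0: d→2  [1 exit(s)]
  1: d→6  [1 exit(s)]
  2: a→4  b→1  [2 exit(s)]
  4: ∅  [deadlock]
  6: ∅  [deadlock]
witness 4: d·a

Answer: DEADLOCK at state 4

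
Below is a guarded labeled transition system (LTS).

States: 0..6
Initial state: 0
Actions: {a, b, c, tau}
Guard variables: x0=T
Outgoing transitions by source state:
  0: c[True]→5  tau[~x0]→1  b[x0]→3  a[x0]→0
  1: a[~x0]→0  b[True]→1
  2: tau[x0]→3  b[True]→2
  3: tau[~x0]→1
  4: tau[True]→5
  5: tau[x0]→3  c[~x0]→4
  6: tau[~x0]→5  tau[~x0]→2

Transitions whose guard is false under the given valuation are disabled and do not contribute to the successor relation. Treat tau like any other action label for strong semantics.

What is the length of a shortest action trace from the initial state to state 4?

Answer: UNREACHABLE

Analysis:
Layered search for 4:
  depth 0: {0}
  depth 1: {3,5}
4 never appears.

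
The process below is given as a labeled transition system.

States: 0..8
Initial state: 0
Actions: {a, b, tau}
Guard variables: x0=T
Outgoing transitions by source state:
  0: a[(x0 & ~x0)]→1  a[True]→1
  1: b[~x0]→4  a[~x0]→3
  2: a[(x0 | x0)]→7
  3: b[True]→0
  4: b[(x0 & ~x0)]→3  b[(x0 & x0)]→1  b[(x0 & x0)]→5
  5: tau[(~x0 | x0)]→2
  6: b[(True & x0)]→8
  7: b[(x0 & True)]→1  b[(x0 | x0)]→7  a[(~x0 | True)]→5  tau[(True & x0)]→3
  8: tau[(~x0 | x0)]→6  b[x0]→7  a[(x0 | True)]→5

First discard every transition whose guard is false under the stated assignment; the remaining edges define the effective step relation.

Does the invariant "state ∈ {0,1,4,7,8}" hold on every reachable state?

Answer: INVARIANT HOLDS

Working:
Allowed set {0,1,4,7,8}
Reach set: {0,1}
  0: safe
  1: safe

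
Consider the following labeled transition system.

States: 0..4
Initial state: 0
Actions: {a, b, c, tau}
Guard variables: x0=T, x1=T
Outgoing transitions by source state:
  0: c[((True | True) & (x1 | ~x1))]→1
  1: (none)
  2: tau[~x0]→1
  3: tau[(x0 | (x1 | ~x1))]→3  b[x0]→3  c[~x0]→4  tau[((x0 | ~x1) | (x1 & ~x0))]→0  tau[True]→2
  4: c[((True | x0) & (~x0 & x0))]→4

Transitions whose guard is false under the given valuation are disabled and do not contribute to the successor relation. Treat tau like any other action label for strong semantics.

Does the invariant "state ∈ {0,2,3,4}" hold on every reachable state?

Answer: INVARIANT VIOLATED at state 1

Working:
Allowed set {0,2,3,4}
R = {0,1}
  0: ok
  1: VIOLATES
counterexample path to 1: c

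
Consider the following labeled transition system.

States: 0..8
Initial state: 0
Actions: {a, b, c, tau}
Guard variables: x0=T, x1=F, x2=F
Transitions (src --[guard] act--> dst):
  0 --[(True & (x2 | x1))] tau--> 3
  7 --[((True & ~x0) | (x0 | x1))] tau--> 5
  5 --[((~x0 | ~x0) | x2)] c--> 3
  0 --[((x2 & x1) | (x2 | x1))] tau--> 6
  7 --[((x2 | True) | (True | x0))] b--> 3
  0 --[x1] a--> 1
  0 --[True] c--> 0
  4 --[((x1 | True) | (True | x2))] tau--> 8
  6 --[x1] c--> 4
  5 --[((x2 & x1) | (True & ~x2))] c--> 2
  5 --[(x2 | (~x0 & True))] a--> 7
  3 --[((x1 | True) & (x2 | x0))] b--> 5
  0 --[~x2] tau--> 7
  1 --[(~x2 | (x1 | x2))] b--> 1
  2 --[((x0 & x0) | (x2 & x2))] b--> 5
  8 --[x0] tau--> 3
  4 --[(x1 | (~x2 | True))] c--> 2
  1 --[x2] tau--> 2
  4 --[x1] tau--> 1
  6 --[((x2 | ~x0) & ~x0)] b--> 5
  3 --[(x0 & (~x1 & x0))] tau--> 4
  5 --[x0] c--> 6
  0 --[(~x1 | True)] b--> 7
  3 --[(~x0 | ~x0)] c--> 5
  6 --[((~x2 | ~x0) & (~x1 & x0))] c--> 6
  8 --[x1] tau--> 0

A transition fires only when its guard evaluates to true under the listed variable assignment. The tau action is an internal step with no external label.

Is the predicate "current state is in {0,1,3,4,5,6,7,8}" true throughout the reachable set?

Inv-set: {0,1,3,4,5,6,7,8}
R = {0,2,3,4,5,6,7,8}
  0: safe
  2: outside
  3: safe
  4: safe
  5: safe
  6: safe
  7: safe
  8: safe
reach 2 via tau·tau·c — violates

Answer: INVARIANT VIOLATED at state 2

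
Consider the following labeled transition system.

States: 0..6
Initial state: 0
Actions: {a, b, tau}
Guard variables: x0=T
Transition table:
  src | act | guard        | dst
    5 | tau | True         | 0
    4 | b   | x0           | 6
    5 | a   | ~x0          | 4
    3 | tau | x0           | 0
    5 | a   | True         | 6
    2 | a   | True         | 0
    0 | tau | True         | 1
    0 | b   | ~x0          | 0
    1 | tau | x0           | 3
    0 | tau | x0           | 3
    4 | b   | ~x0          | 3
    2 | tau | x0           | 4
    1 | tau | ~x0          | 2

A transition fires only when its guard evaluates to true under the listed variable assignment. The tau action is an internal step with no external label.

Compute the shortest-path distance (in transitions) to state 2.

Answer: UNREACHABLE

Trace:
Breadth-first toward 2:
  Layer 0: {0}
  Layer 1: {1,3}
2 never appears.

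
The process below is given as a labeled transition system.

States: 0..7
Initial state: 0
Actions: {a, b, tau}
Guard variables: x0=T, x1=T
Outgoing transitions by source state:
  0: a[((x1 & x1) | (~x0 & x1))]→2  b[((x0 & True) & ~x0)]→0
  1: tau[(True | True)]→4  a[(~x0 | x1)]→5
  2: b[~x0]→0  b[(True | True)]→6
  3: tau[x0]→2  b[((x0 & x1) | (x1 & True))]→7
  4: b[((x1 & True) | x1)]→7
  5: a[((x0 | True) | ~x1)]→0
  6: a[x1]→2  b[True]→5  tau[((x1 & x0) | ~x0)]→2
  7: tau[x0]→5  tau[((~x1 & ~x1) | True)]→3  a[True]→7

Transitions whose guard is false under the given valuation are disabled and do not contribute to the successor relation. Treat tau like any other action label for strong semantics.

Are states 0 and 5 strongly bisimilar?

Bisimulation quotient by refinement:
  round 0: {{0,1,2,3,4,5,6,7}}
  round 1: {{0,5},{1,7},{2,4},{3},{6}}
  round 2: {{0},{1},{2},{3},{4},{5},{6},{7}}
Fixed point at round 3; 8 class(es).
[0]={0}  [5]={5}

Answer: NOT BISIMILAR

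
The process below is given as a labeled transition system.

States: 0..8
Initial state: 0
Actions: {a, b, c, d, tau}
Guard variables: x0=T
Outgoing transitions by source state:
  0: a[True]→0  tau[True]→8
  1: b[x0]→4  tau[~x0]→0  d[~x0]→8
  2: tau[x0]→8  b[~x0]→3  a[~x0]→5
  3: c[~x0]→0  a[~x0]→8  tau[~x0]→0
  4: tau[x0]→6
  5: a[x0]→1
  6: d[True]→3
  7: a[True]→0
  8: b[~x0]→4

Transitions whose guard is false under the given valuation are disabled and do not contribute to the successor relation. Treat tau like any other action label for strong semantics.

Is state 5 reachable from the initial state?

Answer: UNREACHABLE

Trace:
After dropping false guards: 8 live edges.
Layer 0: {0}
Layer 1: {8}  total {0,8}
Reach set: {0,8}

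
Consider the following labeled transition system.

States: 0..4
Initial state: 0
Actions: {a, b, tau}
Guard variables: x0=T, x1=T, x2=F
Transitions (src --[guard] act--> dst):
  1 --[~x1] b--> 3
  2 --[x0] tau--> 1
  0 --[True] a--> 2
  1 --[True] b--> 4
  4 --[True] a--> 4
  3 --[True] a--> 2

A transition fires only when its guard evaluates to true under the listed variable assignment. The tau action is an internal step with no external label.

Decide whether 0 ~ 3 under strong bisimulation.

Compute ~ classes (split until stable):
  π0 = {{0,1,2,3,4}}
  π1 = {{0,3,4},{1},{2}}
  π2 = {{0,3},{1},{2},{4}}
4 equivalence class(es) (converged in 3)
0∈{0,3}, 3∈{0,3}

Answer: BISIMILAR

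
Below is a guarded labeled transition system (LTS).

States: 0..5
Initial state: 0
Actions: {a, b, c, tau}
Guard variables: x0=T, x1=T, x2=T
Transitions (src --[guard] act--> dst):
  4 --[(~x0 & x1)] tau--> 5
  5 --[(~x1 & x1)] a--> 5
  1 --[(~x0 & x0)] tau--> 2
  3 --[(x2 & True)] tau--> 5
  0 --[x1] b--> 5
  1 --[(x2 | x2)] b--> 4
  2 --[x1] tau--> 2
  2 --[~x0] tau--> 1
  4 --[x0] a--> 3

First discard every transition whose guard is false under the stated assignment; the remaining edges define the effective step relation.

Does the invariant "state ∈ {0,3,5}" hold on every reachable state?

Safe = {0,3,5}
R = {0,5}
  0: safe
  5: safe

Answer: INVARIANT HOLDS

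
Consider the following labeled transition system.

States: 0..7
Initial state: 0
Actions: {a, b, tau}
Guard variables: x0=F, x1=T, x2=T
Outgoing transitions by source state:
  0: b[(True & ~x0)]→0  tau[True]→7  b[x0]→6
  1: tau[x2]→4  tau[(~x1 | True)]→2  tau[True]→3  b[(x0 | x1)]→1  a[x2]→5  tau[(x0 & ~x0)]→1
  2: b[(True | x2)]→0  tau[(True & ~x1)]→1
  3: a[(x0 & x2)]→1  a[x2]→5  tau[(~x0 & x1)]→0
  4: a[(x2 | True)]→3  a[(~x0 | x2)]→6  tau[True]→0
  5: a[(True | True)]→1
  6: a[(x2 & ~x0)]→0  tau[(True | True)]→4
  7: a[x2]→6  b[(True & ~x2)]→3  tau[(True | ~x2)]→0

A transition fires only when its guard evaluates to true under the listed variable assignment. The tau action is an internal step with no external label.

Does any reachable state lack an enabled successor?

Answer: DEADLOCK-FREE

Analysis:
R = {0,1,2,3,4,5,6,7}
  0: b→0  tau→7  [2 out]
  1: a→5  b→1  tau→2  tau→3  tau→4  [5 out]
  2: b→0  [1 out]
  3: a→5  tau→0  [2 out]
  4: a→3  a→6  tau→0  [3 out]
  5: a→1  [1 out]
  6: a→0  tau→4  [2 out]
  7: a→6  tau→0  [2 out]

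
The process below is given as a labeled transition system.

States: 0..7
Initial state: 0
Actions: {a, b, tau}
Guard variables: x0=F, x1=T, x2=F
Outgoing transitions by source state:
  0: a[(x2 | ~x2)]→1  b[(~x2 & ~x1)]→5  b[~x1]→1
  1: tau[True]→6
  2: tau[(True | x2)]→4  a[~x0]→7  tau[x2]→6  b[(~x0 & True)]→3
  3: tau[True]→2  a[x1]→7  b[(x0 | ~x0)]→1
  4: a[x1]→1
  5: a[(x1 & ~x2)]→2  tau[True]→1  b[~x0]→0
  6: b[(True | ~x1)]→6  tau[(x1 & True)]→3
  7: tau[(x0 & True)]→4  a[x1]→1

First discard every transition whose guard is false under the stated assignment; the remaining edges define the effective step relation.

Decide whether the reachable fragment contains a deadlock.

Answer: DEADLOCK-FREE

Working:
R = {0,1,2,3,4,6,7}
  0: a→1  [1 exit(s)]
  1: tau→6  [1 exit(s)]
  2: a→7  b→3  tau→4  [3 exit(s)]
  3: a→7  b→1  tau→2  [3 exit(s)]
  4: a→1  [1 exit(s)]
  6: b→6  tau→3  [2 exit(s)]
  7: a→1  [1 exit(s)]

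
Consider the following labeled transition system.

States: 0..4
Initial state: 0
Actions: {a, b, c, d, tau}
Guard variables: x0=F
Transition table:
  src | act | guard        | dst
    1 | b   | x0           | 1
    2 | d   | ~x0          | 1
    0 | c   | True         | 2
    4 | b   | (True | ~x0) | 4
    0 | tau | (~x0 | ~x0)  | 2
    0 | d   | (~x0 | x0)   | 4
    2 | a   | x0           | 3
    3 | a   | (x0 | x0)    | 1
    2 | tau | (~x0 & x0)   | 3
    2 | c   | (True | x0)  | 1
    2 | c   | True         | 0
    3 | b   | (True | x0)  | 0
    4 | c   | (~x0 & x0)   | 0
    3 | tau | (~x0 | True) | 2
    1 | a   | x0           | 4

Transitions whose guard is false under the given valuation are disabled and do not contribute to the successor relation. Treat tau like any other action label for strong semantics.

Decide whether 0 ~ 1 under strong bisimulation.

Refine partition for ~:
  π0 = {{0,1,2,3,4}}
  π1 = {{0},{1},{2},{3},{4}}
stable after 2 split(s): 5 block(s)
0∈{0}, 1∈{1}

Answer: NOT BISIMILAR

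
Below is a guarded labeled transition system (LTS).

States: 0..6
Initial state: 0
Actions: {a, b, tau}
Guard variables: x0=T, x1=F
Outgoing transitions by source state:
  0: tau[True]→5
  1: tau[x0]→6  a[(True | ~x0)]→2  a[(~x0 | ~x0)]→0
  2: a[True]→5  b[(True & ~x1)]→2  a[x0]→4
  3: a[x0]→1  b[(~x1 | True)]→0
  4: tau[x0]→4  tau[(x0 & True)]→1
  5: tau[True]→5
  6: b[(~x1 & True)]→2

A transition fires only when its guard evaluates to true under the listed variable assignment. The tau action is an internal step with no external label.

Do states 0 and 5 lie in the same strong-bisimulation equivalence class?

Compute ~ classes (split until stable):
  P[0] = {{0,1,2,3,4,5,6}}
  P[1] = {{0,4,5},{1},{2,3},{6}}
  P[2] = {{0,5},{1},{2},{3},{4},{6}}
stable after 3 split(s): 6 block(s)
[0]={0,5}  [5]={0,5}

Answer: BISIMILAR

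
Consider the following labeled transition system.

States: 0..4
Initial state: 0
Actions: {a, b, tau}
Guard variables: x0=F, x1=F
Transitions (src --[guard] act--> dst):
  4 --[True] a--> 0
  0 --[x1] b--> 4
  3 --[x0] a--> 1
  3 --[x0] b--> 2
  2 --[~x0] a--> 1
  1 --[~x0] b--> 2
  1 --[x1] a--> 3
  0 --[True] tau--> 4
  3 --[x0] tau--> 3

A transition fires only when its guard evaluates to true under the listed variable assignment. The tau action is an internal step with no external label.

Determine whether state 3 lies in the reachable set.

Answer: UNREACHABLE

Analysis:
Guard filter leaves 4 enabled edge(s).
depth 0: {0}
depth 1: {4}  total {0,4}
R = {0,4}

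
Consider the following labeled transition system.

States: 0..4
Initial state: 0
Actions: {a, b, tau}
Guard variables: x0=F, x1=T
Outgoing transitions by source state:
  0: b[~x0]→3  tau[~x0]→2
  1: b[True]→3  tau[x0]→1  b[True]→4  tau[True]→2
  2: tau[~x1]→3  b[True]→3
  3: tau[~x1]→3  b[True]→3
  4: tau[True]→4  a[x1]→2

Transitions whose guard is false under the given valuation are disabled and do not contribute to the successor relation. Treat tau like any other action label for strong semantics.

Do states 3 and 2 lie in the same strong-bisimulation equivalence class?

Bisimulation quotient by refinement:
  P[0] = {{0,1,2,3,4}}
  P[1] = {{0,1},{2,3},{4}}
  P[2] = {{0},{1},{2,3},{4}}
4 equivalence class(es) (converged in 3)
[3]={2,3}  [2]={2,3}

Answer: BISIMILAR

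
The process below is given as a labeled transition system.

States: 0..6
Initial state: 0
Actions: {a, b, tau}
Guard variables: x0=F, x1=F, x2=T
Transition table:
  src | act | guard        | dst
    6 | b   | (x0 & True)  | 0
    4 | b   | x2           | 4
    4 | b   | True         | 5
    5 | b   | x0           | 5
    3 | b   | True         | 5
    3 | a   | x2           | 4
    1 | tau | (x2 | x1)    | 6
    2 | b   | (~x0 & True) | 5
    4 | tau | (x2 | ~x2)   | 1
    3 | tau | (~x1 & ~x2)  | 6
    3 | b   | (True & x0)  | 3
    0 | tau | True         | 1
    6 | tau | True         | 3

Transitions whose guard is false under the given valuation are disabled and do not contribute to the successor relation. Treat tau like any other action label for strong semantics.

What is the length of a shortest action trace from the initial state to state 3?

BFS to 3:
  L0 = {0}
  L1 = {1}
  L2 = {6}
  L3 = {3}
first hit 3 at d=3 via tau·tau·tau

Answer: 3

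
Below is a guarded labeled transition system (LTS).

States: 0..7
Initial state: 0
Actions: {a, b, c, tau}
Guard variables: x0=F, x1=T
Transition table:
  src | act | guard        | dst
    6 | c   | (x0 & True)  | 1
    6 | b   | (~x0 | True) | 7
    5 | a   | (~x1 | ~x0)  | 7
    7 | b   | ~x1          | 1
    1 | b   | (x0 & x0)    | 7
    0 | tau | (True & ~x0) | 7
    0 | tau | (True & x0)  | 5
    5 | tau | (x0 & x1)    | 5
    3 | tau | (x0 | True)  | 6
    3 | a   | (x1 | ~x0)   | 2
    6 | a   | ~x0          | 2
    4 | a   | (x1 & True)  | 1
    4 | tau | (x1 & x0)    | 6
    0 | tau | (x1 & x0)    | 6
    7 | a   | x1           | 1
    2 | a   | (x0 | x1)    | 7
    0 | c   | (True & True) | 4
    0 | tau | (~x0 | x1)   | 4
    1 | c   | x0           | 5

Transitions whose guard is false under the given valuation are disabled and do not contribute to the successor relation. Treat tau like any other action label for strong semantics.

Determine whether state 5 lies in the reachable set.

11 transition(s) survive guard evaluation.
L0 = {0}
L1 = {4,7}  now seen {0,4,7}
L2 = {1}  now seen {0,1,4,7}
Reachable = {0,1,4,7}

Answer: UNREACHABLE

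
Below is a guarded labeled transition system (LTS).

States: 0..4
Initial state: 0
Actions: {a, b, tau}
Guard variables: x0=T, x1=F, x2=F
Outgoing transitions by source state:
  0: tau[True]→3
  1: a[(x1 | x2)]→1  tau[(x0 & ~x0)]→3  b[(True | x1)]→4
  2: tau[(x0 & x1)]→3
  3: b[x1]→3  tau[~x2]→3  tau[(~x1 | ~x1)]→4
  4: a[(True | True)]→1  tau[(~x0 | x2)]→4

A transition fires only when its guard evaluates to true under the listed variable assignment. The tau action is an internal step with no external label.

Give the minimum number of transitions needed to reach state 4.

BFS to 4:
  L0 = {0}
  L1 = {3}
  L2 = {4}
first hit 4 at d=2 via tau·tau

Answer: 2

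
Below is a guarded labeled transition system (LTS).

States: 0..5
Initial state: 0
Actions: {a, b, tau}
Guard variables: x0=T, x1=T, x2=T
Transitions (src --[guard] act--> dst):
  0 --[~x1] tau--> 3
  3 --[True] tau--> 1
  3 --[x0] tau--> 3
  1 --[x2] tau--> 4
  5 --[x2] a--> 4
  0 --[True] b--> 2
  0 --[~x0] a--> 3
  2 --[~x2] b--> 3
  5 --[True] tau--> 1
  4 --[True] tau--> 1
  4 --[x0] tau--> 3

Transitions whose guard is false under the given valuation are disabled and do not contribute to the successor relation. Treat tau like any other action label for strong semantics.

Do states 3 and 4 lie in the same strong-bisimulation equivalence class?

Answer: BISIMILAR

Working:
Refine partition for ~:
  π0 = {{0,1,2,3,4,5}}
  π1 = {{0},{1,3,4},{2},{5}}
Fixed point at round 2; 4 class(es).
[3]={1,3,4}  [4]={1,3,4}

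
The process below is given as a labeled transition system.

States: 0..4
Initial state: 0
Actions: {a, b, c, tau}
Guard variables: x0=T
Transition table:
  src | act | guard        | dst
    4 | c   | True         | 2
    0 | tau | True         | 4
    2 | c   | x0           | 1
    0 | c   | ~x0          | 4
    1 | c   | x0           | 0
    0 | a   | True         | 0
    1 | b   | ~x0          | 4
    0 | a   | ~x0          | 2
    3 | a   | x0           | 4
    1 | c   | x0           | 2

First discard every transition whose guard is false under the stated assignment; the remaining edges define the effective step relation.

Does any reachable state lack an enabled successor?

Answer: DEADLOCK-FREE

Working:
R = {0,1,2,4}
  0: a→0  tau→4  [2 out]
  1: c→0  c→2  [2 out]
  2: c→1  [1 out]
  4: c→2  [1 out]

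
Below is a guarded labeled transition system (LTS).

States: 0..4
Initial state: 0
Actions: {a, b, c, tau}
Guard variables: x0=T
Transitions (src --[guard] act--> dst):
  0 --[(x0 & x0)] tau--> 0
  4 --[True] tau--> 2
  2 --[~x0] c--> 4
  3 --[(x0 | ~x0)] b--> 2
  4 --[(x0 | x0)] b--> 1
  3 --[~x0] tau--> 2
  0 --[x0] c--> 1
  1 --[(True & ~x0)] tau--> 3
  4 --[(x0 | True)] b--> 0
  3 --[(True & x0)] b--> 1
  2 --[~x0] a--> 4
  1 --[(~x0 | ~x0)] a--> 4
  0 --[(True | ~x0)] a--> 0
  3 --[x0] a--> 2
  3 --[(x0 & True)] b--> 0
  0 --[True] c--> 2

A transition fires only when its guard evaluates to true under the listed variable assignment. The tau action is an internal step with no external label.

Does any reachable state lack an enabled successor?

Answer: DEADLOCK at state 1

Analysis:
Reachable = {0,1,2}
  0: a→0  c→1  c→2  tau→0  [deg 4]
  1: ∅  [deadlock]
  2: ∅  [deadlock]
Path to 1: c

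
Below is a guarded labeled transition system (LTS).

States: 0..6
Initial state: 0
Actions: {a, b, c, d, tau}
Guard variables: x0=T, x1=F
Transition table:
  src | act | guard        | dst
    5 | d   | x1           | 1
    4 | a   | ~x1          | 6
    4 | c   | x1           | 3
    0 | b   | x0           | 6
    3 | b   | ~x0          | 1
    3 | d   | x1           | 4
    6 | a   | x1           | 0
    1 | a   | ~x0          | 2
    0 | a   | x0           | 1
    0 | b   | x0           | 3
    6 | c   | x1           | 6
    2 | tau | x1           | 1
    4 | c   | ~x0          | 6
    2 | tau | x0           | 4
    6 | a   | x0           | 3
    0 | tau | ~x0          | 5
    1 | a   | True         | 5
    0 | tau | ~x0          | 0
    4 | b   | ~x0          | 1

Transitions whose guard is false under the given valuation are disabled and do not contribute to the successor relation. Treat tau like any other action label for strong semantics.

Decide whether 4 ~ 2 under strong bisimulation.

Compute ~ classes (split until stable):
  π0 = {{0,1,2,3,4,5,6}}
  π1 = {{0},{1,4,6},{2},{3,5}}
  π2 = {{0},{1,6},{2},{3,5},{4}}
stable after 3 split(s): 5 block(s)
[4]={4}  [2]={2}

Answer: NOT BISIMILAR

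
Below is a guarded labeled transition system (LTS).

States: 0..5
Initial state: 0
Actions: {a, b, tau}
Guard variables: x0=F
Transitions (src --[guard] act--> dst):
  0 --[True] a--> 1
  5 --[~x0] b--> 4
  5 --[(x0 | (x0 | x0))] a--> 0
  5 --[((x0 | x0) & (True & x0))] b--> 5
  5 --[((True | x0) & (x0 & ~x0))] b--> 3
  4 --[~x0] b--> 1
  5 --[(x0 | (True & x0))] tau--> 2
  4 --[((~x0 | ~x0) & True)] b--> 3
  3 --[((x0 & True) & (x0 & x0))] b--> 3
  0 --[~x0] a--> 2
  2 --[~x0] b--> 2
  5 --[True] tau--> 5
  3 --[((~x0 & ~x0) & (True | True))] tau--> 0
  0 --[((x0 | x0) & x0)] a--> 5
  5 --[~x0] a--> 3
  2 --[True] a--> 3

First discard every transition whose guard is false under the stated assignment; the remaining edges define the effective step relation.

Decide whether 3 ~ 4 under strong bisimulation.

Bisimulation quotient by refinement:
  π0 = {{0,1,2,3,4,5}}
  π1 = {{0},{1},{2},{3},{4},{5}}
6 equivalence class(es) (converged in 2)
3∈{3}, 4∈{4}

Answer: NOT BISIMILAR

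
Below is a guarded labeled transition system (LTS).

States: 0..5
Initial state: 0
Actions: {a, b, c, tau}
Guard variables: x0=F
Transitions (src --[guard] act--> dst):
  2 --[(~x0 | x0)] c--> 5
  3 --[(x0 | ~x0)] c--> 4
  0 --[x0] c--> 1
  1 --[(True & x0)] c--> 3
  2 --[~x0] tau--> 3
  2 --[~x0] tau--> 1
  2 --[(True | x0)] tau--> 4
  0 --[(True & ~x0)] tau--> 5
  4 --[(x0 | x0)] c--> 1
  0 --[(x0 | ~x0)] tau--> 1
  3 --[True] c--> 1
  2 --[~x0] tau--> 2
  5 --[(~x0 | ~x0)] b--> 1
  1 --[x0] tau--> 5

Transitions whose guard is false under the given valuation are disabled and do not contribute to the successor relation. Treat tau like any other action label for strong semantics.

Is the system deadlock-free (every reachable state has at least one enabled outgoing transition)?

R = {0,1,5}
  0: tau→1  tau→5  [deg 2]
  1: ∅  [STUCK]
  5: b→1  [deg 1]
witness 1: tau

Answer: DEADLOCK at state 1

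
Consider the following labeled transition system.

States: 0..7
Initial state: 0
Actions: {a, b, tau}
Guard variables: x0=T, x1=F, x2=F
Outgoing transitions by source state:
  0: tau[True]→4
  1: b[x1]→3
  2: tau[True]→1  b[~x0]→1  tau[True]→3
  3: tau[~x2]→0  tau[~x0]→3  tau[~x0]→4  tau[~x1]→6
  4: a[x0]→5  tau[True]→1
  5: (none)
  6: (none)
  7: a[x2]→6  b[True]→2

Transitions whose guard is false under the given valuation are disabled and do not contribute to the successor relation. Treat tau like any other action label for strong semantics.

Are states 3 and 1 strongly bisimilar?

Answer: NOT BISIMILAR

Working:
Compute ~ classes (split until stable):
  round 0: {{0,1,2,3,4,5,6,7}}
  round 1: {{0,2,3},{1,5,6},{4},{7}}
  round 2: {{0},{1,5,6},{2,3},{4},{7}}
  round 3: {{0},{1,5,6},{2},{3},{4},{7}}
6 equivalence class(es) (converged in 4)
class of 3: {3}; class of 1: {1,5,6}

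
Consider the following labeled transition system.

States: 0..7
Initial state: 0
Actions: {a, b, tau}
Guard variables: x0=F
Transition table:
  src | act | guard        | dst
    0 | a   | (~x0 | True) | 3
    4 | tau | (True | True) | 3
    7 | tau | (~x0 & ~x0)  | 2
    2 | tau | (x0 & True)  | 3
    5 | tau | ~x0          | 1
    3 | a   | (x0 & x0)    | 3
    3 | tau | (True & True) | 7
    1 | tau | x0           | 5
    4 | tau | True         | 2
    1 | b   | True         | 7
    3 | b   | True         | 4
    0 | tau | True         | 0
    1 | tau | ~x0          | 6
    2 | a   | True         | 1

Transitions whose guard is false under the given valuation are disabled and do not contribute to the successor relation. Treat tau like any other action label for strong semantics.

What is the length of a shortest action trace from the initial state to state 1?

BFS to 1:
  depth 0: {0}
  depth 1: {3}
  depth 2: {4,7}
  depth 3: {2}
  depth 4: {1}
1 enters at depth 4; path a·b·tau·a

Answer: 4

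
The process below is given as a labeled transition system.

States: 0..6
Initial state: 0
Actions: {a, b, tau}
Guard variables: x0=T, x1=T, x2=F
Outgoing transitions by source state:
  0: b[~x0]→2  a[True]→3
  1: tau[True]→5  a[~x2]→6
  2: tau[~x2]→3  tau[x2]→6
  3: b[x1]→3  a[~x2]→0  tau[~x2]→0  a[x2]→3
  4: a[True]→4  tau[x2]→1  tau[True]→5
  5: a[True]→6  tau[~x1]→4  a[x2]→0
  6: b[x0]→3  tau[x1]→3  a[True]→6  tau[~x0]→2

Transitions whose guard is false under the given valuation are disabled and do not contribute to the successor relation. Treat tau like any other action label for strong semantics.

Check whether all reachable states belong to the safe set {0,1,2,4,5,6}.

Answer: INVARIANT VIOLATED at state 3

Analysis:
Safe = {0,1,2,4,5,6}
Reachable = {0,3}
  0: safe
  3: ✗ unsafe
reach 3 via a — violates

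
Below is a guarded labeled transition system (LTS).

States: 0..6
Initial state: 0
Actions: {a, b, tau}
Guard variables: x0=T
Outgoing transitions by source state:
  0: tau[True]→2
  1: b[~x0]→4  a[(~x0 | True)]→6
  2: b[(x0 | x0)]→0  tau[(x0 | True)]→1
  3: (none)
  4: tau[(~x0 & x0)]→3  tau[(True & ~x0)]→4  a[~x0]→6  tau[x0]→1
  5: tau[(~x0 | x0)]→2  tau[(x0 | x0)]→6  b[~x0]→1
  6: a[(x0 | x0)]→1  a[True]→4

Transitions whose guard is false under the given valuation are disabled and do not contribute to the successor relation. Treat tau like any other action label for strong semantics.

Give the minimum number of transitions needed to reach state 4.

Answer: 4

Trace:
Layered search for 4:
  L0 = {0}
  L1 = {2}
  L2 = {1}
  L3 = {6}
  L4 = {4}
depth(4)=4, e.g. tau·tau·a·a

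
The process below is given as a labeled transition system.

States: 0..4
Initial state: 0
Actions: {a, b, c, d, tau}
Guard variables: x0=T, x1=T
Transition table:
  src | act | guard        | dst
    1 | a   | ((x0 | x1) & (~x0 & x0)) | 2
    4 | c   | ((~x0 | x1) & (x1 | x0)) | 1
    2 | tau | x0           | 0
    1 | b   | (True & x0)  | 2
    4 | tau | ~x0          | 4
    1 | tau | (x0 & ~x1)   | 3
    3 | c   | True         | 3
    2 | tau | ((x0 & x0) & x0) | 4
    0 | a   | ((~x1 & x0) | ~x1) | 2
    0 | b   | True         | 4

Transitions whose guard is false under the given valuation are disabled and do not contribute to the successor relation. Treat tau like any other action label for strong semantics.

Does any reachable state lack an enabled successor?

Answer: DEADLOCK-FREE

Analysis:
Reach set: {0,1,2,4}
  0: b→4  [1 exit(s)]
  1: b→2  [1 exit(s)]
  2: tau→0  tau→4  [2 exit(s)]
  4: c→1  [1 exit(s)]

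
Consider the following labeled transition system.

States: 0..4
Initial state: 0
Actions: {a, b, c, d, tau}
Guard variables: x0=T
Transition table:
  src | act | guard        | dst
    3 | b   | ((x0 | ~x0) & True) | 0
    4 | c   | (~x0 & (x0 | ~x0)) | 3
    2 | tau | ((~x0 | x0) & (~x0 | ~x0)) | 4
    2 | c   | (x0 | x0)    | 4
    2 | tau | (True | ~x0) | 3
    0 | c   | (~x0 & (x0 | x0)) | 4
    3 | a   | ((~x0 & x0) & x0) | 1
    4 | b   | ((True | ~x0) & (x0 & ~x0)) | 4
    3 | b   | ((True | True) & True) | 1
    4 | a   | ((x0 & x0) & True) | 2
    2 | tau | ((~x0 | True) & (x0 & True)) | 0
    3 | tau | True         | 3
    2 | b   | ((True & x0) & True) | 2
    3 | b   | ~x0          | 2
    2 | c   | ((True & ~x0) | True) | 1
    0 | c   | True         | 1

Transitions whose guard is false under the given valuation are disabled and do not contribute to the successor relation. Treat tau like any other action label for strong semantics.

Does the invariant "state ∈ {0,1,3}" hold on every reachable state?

Answer: INVARIANT HOLDS

Trace:
Safe = {0,1,3}
R = {0,1}
  0: ✓
  1: ✓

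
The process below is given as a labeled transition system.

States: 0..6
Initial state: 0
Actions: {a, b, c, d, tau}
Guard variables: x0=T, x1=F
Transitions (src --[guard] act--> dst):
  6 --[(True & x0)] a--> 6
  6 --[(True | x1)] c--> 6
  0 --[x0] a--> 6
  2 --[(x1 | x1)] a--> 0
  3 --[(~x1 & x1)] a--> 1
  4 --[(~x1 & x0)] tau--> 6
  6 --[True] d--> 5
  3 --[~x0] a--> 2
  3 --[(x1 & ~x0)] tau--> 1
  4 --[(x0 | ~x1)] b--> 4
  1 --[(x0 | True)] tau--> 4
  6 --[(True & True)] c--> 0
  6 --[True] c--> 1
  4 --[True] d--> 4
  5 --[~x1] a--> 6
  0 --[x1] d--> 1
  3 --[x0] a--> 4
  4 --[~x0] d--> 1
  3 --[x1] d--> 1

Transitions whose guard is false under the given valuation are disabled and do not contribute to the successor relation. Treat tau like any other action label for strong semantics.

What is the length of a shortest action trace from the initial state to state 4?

Answer: 3

Working:
Breadth-first toward 4:
  L0 = {0}
  L1 = {6}
  L2 = {1,5}
  L3 = {4}
4 enters at depth 3; path a·c·tau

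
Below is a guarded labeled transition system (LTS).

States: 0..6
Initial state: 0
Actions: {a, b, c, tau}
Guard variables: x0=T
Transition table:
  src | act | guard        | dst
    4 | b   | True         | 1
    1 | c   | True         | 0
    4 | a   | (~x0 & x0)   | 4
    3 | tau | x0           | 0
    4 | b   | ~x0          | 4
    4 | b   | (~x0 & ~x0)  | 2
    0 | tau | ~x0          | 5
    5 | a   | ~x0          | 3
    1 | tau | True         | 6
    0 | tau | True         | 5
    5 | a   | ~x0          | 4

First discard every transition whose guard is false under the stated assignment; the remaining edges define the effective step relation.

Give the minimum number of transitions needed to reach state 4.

Answer: UNREACHABLE

Analysis:
BFS to 4:
  Layer 0: {0}
  Layer 1: {5}
4 never appears.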